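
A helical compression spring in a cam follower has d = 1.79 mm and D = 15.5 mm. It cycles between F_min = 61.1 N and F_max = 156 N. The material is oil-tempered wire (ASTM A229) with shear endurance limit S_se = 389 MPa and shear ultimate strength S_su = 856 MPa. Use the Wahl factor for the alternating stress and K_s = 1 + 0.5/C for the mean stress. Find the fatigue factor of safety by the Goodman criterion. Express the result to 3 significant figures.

C = D/d = 15.5/1.79 = 8.6592; K_W = (4C−1)/(4C−4)+0.615/C = 1.1689; K_s = 1+0.5/C = 1.0577
F_a = (F_max−F_min)/2 = 47.45 N; F_m = (F_max+F_min)/2 = 108.55 N
τ_a = K_W·8F_aD/(πd³) = 1.1689 × 326.55 = 381.72 MPa
τ_m = K_s·8F_mD/(πd³) = 1.0577 × 747.04 = 790.17 MPa
Goodman: 1/n_f = τ_a/S_se + τ_m/S_su = 381.72/389 + 790.17/856 = 0.98128 + 0.92310 = 1.9044
n_f = 1/1.9044 = 0.5251

0.525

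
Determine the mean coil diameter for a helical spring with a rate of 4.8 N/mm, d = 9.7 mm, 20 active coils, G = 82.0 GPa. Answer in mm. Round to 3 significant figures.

D = (Gd⁴/(8N_a·k))^(1/3) = (82.0×10³·9.7⁴/(8·20·4.8))^(1/3)
  = (945235)^(1/3) = 98.1401 mm

98.1 mm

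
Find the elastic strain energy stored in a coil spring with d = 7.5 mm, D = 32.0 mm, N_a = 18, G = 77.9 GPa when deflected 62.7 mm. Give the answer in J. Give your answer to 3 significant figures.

k = Gd⁴/(8D³N_a) = (77.9×10³)(7.5⁴)/(8·32.0³·18) = 52.236 N/mm
U = ½kδ² = 0.5 × 52.236 × 62.7² = 1.0268e+05 N·mm = 102.68 J

103 J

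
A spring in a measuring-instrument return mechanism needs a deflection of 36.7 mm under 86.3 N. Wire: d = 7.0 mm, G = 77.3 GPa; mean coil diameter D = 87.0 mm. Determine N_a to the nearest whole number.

15

Required rate k = F/δ = 86.3/36.7 = 2.3515 N/mm
N_a = Gd⁴/(8D³k) = (77.3×10³ × 7.0⁴)/(8 × 87.0³ × 2.3515)
    = 1.85597e+08 / 1.23878e+07 = 14.98 → 15 coils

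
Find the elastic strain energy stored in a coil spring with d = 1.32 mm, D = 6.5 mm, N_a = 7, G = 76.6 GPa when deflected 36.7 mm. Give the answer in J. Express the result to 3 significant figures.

10.2 J

k = Gd⁴/(8D³N_a) = (76.6×10³)(1.32⁴)/(8·6.5³·7) = 15.122 N/mm
U = ½kδ² = 0.5 × 15.122 × 36.7² = 10184 N·mm = 10.184 J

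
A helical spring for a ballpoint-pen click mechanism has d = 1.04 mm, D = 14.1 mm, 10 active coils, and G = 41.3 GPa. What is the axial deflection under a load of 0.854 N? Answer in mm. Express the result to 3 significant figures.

k = Gd⁴/(8D³N_a) = (41.3×10³)(1.04⁴)/(8·14.1³·10) = 0.21544 N/mm
δ = F/k = 0.854 / 0.21544 = 3.9639 mm

3.96 mm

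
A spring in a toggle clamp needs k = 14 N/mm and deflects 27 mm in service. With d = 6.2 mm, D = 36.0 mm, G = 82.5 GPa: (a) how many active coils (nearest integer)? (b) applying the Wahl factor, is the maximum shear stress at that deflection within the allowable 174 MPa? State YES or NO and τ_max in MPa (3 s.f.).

N_a = Gd⁴/(8D³k) = (82.5×10³)(6.2⁴)/(8·36.0³·14) = 23.33 → N_a = 23
Actual rate k = Gd⁴/(8D³·23) = 14.2 N/mm
Working load F = kδ = 14.2·27 = 383.41 N
C = 36.0/6.2 = 5.8065; K_W = (4C−1)/(4C−4)+0.615/C = 1.2620
τ_max = K_W·8FD/(πd³) = 1.2620·147.48 = 186.11 MPa
τ_max > 174 MPa → exceeds allowable

(a) 23 coils; (b) NO, τ_max = 186 MPa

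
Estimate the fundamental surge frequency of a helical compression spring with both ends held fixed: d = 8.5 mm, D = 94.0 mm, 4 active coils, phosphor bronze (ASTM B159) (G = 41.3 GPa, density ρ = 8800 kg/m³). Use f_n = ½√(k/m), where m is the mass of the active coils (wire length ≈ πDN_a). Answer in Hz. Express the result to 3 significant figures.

58.6 Hz

k = Gd⁴/(8D³N_a) = (41.3×10³)(8.5⁴)/(8·94.0³·4) = 8.1113 N/mm = 8111.3 N/m
Wire length L = πDN_a = π·94.0·4 = 1181.2 mm
m = ρ·(πd²/4)·L = 8800 × 56.745×10⁻⁶ m² × 1.1812 m = 0.58986 kg
f_n = ½√(k/m) = 0.5·√(8111.3/0.58986) = 0.5·√(13751) = 58.633 Hz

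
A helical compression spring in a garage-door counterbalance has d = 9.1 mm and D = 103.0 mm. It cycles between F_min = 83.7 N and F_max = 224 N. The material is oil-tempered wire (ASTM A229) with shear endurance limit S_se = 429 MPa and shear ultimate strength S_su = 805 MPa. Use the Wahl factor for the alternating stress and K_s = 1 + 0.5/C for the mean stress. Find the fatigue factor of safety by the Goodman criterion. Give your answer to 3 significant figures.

7.48

C = D/d = 103.0/9.1 = 11.3187; K_W = (4C−1)/(4C−4)+0.615/C = 1.1270; K_s = 1+0.5/C = 1.0442
F_a = (F_max−F_min)/2 = 70.15 N; F_m = (F_max+F_min)/2 = 153.85 N
τ_a = K_W·8F_aD/(πd³) = 1.1270 × 24.416 = 27.518 MPa
τ_m = K_s·8F_mD/(πd³) = 1.0442 × 53.549 = 55.914 MPa
Goodman: 1/n_f = τ_a/S_se + τ_m/S_su = 27.518/429 + 55.914/805 = 0.06414 + 0.06946 = 0.1336
n_f = 1/0.1336 = 7.485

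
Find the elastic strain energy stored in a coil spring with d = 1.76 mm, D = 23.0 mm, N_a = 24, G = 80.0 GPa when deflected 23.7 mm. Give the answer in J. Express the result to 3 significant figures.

k = Gd⁴/(8D³N_a) = (80.0×10³)(1.76⁴)/(8·23.0³·24) = 0.32859 N/mm
U = ½kδ² = 0.5 × 0.32859 × 23.7² = 92.283 N·mm = 0.092283 J

0.0923 J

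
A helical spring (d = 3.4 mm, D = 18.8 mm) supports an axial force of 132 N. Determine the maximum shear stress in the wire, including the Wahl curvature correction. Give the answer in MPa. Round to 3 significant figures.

Spring index C = D/d = 18.8/3.4 = 5.5294
K_W = (4C−1)/(4C−4) + 0.615/C = 21.118/18.118 + 0.1112 = 1.2768
τ₀ = 8FD/(πd³) = 8·132·18.8/(π·3.4³) = 19852.8/123.48 = 160.78 MPa
τ_max = K·τ₀ = 1.2768 × 160.78 = 205.29 MPa

205 MPa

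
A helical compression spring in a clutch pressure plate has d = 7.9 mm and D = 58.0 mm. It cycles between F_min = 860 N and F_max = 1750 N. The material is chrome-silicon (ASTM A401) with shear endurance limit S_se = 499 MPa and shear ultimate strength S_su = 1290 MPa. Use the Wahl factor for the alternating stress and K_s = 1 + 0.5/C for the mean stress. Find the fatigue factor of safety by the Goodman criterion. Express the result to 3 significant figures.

C = D/d = 58.0/7.9 = 7.3418; K_W = (4C−1)/(4C−4)+0.615/C = 1.2020; K_s = 1+0.5/C = 1.0681
F_a = (F_max−F_min)/2 = 445 N; F_m = (F_max+F_min)/2 = 1305 N
τ_a = K_W·8F_aD/(πd³) = 1.2020 × 133.31 = 160.24 MPa
τ_m = K_s·8F_mD/(πd³) = 1.0681 × 390.93 = 417.55 MPa
Goodman: 1/n_f = τ_a/S_se + τ_m/S_su = 160.24/499 + 417.55/1290 = 0.32112 + 0.32368 = 0.6448
n_f = 1/0.6448 = 1.551

1.55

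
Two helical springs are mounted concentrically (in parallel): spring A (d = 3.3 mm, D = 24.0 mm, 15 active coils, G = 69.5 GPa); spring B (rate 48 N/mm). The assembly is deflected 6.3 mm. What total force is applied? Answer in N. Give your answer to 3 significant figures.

334 N

k_A = Gd⁴/(8D³N_a) = (69.5×10³)(3.3⁴)/(8·24.0³·15) = 4.9685 N/mm
Parallel: k_eq = 4.9685 + 48 = 52.969 N/mm
F = k_eq·δ = 52.969·6.3 = 333.7 N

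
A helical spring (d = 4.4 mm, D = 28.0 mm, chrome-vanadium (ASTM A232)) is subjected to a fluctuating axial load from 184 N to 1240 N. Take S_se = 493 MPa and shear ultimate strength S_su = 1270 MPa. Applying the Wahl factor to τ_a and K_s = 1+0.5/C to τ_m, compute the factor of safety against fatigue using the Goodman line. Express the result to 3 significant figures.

C = D/d = 28.0/4.4 = 6.3636; K_W = (4C−1)/(4C−4)+0.615/C = 1.2365; K_s = 1+0.5/C = 1.0786
F_a = (F_max−F_min)/2 = 528 N; F_m = (F_max+F_min)/2 = 712 N
τ_a = K_W·8F_aD/(πd³) = 1.2365 × 441.95 = 546.46 MPa
τ_m = K_s·8F_mD/(πd³) = 1.0786 × 595.96 = 642.79 MPa
Goodman: 1/n_f = τ_a/S_se + τ_m/S_su = 546.46/493 + 642.79/1270 = 1.10844 + 0.50613 = 1.6146
n_f = 1/1.6146 = 0.6194

0.619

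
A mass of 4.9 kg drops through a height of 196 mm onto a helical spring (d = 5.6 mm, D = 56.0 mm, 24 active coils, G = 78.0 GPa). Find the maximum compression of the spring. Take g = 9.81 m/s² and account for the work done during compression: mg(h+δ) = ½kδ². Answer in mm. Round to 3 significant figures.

115 mm

k = Gd⁴/(8D³N_a) = (78.0×10³)(5.6⁴)/(8·56.0³·24) = 2.275 N/mm
W = mg = 4.9 × 9.81 = 48.069 N
½kδ² − Wδ − Wh = 0 → δ = (W + √(W² + 2kWh))/k
δ = (48.069 + √(2310.6 + 42867.9))/2.275 = (48.069 + 212.55)/2.275 = 114.56 mm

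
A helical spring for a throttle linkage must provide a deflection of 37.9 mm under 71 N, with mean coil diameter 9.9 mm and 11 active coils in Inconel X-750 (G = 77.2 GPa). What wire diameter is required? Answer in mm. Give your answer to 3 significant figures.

Required rate k = F/δ = 71/37.9 = 1.8734 N/mm
d = (8D³N_a·k / G)^(1/4) = (8·9.9³·11·1.8734 / (77.2×10³))^0.25
  = (2.072)^0.25 = 1.1998 mm

1.20 mm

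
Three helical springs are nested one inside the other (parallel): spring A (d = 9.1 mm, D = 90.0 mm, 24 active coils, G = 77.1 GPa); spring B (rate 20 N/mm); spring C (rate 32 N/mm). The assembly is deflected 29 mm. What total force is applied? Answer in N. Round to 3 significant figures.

k_A = Gd⁴/(8D³N_a) = (77.1×10³)(9.1⁴)/(8·90.0³·24) = 3.7774 N/mm
Parallel: k_eq = 3.7774 + 20 + 32 = 55.777 N/mm
F = k_eq·δ = 55.777·29 = 1617.5 N

1620 N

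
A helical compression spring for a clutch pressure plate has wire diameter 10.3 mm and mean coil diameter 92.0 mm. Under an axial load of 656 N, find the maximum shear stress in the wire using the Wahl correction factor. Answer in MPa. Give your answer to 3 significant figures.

Spring index C = D/d = 92.0/10.3 = 8.9320
K_W = (4C−1)/(4C−4) + 0.615/C = 34.728/31.728 + 0.0689 = 1.1634
τ₀ = 8FD/(πd³) = 8·656·92.0/(π·10.3³) = 482816/3432.9 = 140.64 MPa
τ_max = K·τ₀ = 1.1634 × 140.64 = 163.63 MPa

164 MPa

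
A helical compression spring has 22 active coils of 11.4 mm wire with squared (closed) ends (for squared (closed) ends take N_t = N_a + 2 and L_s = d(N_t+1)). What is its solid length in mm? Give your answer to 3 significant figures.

285 mm

squared (closed) ends: N_t = N_a + 2 = 22 + 2 = 24
L_s = d·(N_t+1) = 11.4 × 25 = 285 mm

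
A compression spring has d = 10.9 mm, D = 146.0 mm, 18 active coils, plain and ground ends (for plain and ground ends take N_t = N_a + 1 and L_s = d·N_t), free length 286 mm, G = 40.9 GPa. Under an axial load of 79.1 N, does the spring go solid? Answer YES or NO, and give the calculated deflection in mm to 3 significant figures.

k = Gd⁴/(8D³N_a) = (40.9×10³)(10.9⁴)/(8·146.0³·18) = 1.2883 N/mm
N_t = 19; L_s = 10.9·19 = 207.1 mm; δ_solid = L₀ − L_s = 286 − 207.1 = 78.9 mm
δ = F/k = 79.1/1.2883 = 61.4 mm
δ < δ_solid → spring does not go solid

NO, δ = 61.4 mm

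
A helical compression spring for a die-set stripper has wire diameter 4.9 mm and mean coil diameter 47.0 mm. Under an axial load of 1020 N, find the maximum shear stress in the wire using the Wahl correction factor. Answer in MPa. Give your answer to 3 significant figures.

1190 MPa

Spring index C = D/d = 47.0/4.9 = 9.5918
K_W = (4C−1)/(4C−4) + 0.615/C = 37.367/34.367 + 0.0641 = 1.1514
τ₀ = 8FD/(πd³) = 8·1020·47.0/(π·4.9³) = 383520/369.61 = 1037.6 MPa
τ_max = K·τ₀ = 1.1514 × 1037.6 = 1194.8 MPa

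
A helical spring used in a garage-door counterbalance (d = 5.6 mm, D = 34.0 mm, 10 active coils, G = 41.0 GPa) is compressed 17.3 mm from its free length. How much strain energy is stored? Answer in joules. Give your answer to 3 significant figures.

1.92 J

k = Gd⁴/(8D³N_a) = (41.0×10³)(5.6⁴)/(8·34.0³·10) = 12.824 N/mm
U = ½kδ² = 0.5 × 12.824 × 17.3² = 1919 N·mm = 1.919 J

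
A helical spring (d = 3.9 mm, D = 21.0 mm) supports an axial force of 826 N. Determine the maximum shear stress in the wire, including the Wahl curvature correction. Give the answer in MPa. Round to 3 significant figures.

957 MPa

Spring index C = D/d = 21.0/3.9 = 5.3846
K_W = (4C−1)/(4C−4) + 0.615/C = 20.538/17.538 + 0.1142 = 1.2853
τ₀ = 8FD/(πd³) = 8·826·21.0/(π·3.9³) = 138768/186.36 = 744.64 MPa
τ_max = K·τ₀ = 1.2853 × 744.64 = 957.06 MPa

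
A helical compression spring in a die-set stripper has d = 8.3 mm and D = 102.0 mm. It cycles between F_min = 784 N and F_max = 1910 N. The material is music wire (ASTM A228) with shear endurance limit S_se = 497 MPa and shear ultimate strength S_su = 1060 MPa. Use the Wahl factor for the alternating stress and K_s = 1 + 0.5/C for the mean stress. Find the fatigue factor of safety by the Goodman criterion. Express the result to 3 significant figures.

0.851

C = D/d = 102.0/8.3 = 12.2892; K_W = (4C−1)/(4C−4)+0.615/C = 1.1165; K_s = 1+0.5/C = 1.0407
F_a = (F_max−F_min)/2 = 563 N; F_m = (F_max+F_min)/2 = 1347 N
τ_a = K_W·8F_aD/(πd³) = 1.1165 × 255.75 = 285.54 MPa
τ_m = K_s·8F_mD/(πd³) = 1.0407 × 611.89 = 636.79 MPa
Goodman: 1/n_f = τ_a/S_se + τ_m/S_su = 285.54/497 + 636.79/1060 = 0.57452 + 0.60074 = 1.1753
n_f = 1/1.1753 = 0.8509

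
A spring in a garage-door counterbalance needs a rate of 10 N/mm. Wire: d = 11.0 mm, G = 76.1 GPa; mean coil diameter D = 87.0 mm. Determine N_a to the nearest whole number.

N_a = Gd⁴/(8D³k) = (76.1×10³ × 11.0⁴)/(8 × 87.0³ × 10)
    = 1.11418e+09 / 5.26802e+07 = 21.15 → 21 coils

21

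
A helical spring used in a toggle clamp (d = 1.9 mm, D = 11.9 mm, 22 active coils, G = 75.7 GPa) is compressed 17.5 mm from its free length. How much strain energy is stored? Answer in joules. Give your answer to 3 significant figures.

k = Gd⁴/(8D³N_a) = (75.7×10³)(1.9⁴)/(8·11.9³·22) = 3.3263 N/mm
U = ½kδ² = 0.5 × 3.3263 × 17.5² = 509.33 N·mm = 0.50933 J

0.509 J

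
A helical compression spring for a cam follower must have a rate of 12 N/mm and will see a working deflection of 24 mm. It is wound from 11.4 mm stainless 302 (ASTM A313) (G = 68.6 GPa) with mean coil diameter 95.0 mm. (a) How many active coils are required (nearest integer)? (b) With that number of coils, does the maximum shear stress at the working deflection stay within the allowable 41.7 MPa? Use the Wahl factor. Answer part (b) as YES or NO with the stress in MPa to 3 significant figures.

(a) 14 coils; (b) NO, τ_max = 55.6 MPa

N_a = Gd⁴/(8D³k) = (68.6×10³)(11.4⁴)/(8·95.0³·12) = 14.08 → N_a = 14
Actual rate k = Gd⁴/(8D³·14) = 12.066 N/mm
Working load F = kδ = 12.066·24 = 289.58 N
C = 95.0/11.4 = 8.3333; K_W = (4C−1)/(4C−4)+0.615/C = 1.1761
τ_max = K_W·8FD/(πd³) = 1.1761·47.284 = 55.61 MPa
τ_max > 41.7 MPa → exceeds allowable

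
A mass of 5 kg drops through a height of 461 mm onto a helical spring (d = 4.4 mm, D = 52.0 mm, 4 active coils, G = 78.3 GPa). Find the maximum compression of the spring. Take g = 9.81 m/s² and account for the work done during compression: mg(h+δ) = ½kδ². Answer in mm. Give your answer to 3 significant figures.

91.1 mm

k = Gd⁴/(8D³N_a) = (78.3×10³)(4.4⁴)/(8·52.0³·4) = 6.5225 N/mm
W = mg = 5 × 9.81 = 49.05 N
½kδ² − Wδ − Wh = 0 → δ = (W + √(W² + 2kWh))/k
δ = (49.05 + √(2405.9 + 294973))/6.5225 = (49.05 + 545.32)/6.5225 = 91.127 mm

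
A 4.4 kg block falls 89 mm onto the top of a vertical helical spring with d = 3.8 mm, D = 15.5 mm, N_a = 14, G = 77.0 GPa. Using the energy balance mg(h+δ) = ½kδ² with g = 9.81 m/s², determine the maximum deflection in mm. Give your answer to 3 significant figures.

15.3 mm

k = Gd⁴/(8D³N_a) = (77.0×10³)(3.8⁴)/(8·15.5³·14) = 38.496 N/mm
W = mg = 4.4 × 9.81 = 43.164 N
½kδ² − Wδ − Wh = 0 → δ = (W + √(W² + 2kWh))/k
δ = (43.164 + √(1863.1 + 295770))/38.496 = (43.164 + 545.56)/38.496 = 15.293 mm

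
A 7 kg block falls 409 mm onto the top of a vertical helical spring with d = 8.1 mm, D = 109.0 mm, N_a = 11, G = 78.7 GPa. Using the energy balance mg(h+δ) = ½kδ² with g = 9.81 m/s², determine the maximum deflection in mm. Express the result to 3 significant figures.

162 mm

k = Gd⁴/(8D³N_a) = (78.7×10³)(8.1⁴)/(8·109.0³·11) = 2.9727 N/mm
W = mg = 7 × 9.81 = 68.67 N
½kδ² − Wδ − Wh = 0 → δ = (W + √(W² + 2kWh))/k
δ = (68.67 + √(4715.6 + 166983))/2.9727 = (68.67 + 414.37)/2.9727 = 162.49 mm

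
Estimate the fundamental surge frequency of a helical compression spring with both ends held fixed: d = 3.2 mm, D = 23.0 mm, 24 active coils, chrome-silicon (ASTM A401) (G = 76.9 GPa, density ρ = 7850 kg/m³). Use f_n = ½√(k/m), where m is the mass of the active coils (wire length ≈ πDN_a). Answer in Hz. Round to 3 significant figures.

k = Gd⁴/(8D³N_a) = (76.9×10³)(3.2⁴)/(8·23.0³·24) = 3.4518 N/mm = 3451.8 N/m
Wire length L = πDN_a = π·23.0·24 = 1734.2 mm
m = ρ·(πd²/4)·L = 7850 × 8.0425×10⁻⁶ m² × 1.7342 m = 0.10948 kg
f_n = ½√(k/m) = 0.5·√(3451.8/0.10948) = 0.5·√(31528) = 88.78 Hz

88.8 Hz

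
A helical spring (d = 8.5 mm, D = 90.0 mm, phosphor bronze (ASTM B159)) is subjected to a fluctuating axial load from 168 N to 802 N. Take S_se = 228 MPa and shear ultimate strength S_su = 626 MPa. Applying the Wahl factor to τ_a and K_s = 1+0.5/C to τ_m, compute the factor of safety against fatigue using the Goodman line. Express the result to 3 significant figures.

1.12

C = D/d = 90.0/8.5 = 10.5882; K_W = (4C−1)/(4C−4)+0.615/C = 1.1363; K_s = 1+0.5/C = 1.0472
F_a = (F_max−F_min)/2 = 317 N; F_m = (F_max+F_min)/2 = 485 N
τ_a = K_W·8F_aD/(πd³) = 1.1363 × 118.3 = 134.42 MPa
τ_m = K_s·8F_mD/(πd³) = 1.0472 × 181 = 189.54 MPa
Goodman: 1/n_f = τ_a/S_se + τ_m/S_su = 134.42/228 + 189.54/626 = 0.58958 + 0.30278 = 0.89237
n_f = 1/0.89237 = 1.121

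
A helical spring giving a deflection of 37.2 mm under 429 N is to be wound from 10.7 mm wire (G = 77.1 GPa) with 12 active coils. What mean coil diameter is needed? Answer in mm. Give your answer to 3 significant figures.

97.0 mm

Required rate k = F/δ = 429/37.2 = 11.532 N/mm
D = (Gd⁴/(8N_a·k))^(1/3) = (77.1×10³·10.7⁴/(8·12·11.532))^(1/3)
  = (912859)^(1/3) = 97.0066 mm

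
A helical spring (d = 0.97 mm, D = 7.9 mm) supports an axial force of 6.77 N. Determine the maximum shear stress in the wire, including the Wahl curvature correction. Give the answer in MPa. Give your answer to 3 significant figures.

Spring index C = D/d = 7.9/0.97 = 8.1443
K_W = (4C−1)/(4C−4) + 0.615/C = 31.577/28.577 + 0.0755 = 1.1805
τ₀ = 8FD/(πd³) = 8·6.77·7.9/(π·0.97³) = 427.864/2.8672 = 149.22 MPa
τ_max = K·τ₀ = 1.1805 × 149.22 = 176.16 MPa

176 MPa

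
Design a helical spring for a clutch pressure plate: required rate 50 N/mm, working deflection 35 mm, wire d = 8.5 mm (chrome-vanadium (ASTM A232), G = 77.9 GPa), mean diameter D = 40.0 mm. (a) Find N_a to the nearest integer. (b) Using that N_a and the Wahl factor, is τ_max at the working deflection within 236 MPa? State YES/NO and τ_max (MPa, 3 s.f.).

(a) 16 coils; (b) NO, τ_max = 384 MPa

N_a = Gd⁴/(8D³k) = (77.9×10³)(8.5⁴)/(8·40.0³·50) = 15.88 → N_a = 16
Actual rate k = Gd⁴/(8D³·16) = 49.639 N/mm
Working load F = kδ = 49.639·35 = 1737.4 N
C = 40.0/8.5 = 4.7059; K_W = (4C−1)/(4C−4)+0.615/C = 1.3331
τ_max = K_W·8FD/(πd³) = 1.3331·288.16 = 384.14 MPa
τ_max > 236 MPa → exceeds allowable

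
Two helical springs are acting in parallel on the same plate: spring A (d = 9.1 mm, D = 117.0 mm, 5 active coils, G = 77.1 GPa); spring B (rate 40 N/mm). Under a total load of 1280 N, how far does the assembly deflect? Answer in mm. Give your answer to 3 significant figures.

26.5 mm

k_A = Gd⁴/(8D³N_a) = (77.1×10³)(9.1⁴)/(8·117.0³·5) = 8.2528 N/mm
Parallel: k_eq = 8.2528 + 40 = 48.253 N/mm
δ = F/k_eq = 1280/48.253 = 26.527 mm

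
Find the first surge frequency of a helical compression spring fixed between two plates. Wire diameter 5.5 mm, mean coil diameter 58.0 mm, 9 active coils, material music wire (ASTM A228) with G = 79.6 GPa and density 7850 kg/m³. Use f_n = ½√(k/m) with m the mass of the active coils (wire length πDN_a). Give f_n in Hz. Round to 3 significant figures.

k = Gd⁴/(8D³N_a) = (79.6×10³)(5.5⁴)/(8·58.0³·9) = 5.185 N/mm = 5185 N/m
Wire length L = πDN_a = π·58.0·9 = 1639.9 mm
m = ρ·(πd²/4)·L = 7850 × 23.758×10⁻⁶ m² × 1.6399 m = 0.30585 kg
f_n = ½√(k/m) = 0.5·√(5185/0.30585) = 0.5·√(16953) = 65.102 Hz

65.1 Hz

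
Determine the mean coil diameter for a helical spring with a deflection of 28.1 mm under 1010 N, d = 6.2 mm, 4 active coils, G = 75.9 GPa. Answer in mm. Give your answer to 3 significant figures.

46.0 mm

Required rate k = F/δ = 1010/28.1 = 35.943 N/mm
D = (Gd⁴/(8N_a·k))^(1/3) = (75.9×10³·6.2⁴/(8·4·35.943))^(1/3)
  = (97508.7)^(1/3) = 46.0272 mm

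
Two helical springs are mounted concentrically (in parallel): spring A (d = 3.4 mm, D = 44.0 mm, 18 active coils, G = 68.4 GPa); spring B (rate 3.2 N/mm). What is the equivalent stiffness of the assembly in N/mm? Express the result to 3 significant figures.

k_A = Gd⁴/(8D³N_a) = (68.4×10³)(3.4⁴)/(8·44.0³·18) = 0.74516 N/mm
Parallel: k_eq = 0.74516 + 3.2 = 3.9452 N/mm

3.95 N/mm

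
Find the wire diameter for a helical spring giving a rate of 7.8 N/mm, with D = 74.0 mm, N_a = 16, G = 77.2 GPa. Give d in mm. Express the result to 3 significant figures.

d = (8D³N_a·k / G)^(1/4) = (8·74.0³·16·7.8 / (77.2×10³))^0.25
  = (5240.6)^0.25 = 8.5084 mm

8.51 mm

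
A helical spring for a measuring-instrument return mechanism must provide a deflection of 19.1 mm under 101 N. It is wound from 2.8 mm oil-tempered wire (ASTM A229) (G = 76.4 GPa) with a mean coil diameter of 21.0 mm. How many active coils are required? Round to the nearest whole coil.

Required rate k = F/δ = 101/19.1 = 5.288 N/mm
N_a = Gd⁴/(8D³k) = (76.4×10³ × 2.8⁴)/(8 × 21.0³ × 5.288)
    = 4.69597e+06 / 391774 = 11.99 → 12 coils

12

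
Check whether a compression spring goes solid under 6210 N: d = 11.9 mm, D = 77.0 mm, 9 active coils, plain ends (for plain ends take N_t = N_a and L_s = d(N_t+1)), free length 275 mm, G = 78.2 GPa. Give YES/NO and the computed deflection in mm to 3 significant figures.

NO, δ = 130 mm

k = Gd⁴/(8D³N_a) = (78.2×10³)(11.9⁴)/(8·77.0³·9) = 47.708 N/mm
N_t = 9; L_s = 11.9·10 = 119 mm; δ_solid = L₀ − L_s = 275 − 119 = 156 mm
δ = F/k = 6210/47.708 = 130.17 mm
δ < δ_solid → spring does not go solid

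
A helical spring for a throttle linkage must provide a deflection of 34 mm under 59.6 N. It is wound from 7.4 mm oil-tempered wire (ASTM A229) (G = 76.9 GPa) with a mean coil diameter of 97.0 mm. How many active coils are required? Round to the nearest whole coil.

18

Required rate k = F/δ = 59.6/34 = 1.7529 N/mm
N_a = Gd⁴/(8D³k) = (76.9×10³ × 7.4⁴)/(8 × 97.0³ × 1.7529)
    = 2.30597e+08 / 1.27989e+07 = 18.02 → 18 coils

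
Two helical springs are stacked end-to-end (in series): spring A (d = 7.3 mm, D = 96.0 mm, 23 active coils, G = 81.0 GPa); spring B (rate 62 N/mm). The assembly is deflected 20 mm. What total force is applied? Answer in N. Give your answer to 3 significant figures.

k_A = Gd⁴/(8D³N_a) = (81.0×10³)(7.3⁴)/(8·96.0³·23) = 1.413 N/mm
Series: 1/k_eq = 1/1.413 + 1/62 = 0.72384; k_eq = 1.3815 N/mm
F = k_eq·δ = 1.3815·20 = 27.63 N

27.6 N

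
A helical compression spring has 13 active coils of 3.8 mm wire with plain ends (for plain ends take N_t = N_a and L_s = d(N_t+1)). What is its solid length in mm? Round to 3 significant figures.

plain ends: N_t = N_a = 13
L_s = d·(N_t+1) = 3.8 × 14 = 53.2 mm

53.2 mm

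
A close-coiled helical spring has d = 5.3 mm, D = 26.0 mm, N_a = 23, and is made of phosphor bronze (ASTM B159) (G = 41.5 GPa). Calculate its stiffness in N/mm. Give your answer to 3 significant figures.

k = Gd⁴/(8D³N_a) = (41.5×10³ × 5.3⁴) / (8 × 26.0³ × 23)
  = 3.27455e+07 / 3.23398e+06 = 10.125 N/mm

10.1 N/mm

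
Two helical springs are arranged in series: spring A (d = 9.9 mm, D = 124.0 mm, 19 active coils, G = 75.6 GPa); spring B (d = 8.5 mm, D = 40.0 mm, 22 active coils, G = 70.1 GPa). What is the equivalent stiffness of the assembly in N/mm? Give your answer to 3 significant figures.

2.33 N/mm

k_A = Gd⁴/(8D³N_a) = (75.6×10³)(9.9⁴)/(8·124.0³·19) = 2.5058 N/mm
k_B = Gd⁴/(8D³N_a) = (70.1×10³)(8.5⁴)/(8·40.0³·22) = 32.486 N/mm
Series: 1/k_eq = 1/2.5058 + 1/32.486 = 0.42985; k_eq = 2.3264 N/mm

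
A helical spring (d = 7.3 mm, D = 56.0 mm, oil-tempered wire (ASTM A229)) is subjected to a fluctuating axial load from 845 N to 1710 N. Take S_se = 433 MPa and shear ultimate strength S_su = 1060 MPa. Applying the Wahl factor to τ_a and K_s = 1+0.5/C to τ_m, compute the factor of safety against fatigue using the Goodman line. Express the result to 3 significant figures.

C = D/d = 56.0/7.3 = 7.6712; K_W = (4C−1)/(4C−4)+0.615/C = 1.1926; K_s = 1+0.5/C = 1.0652
F_a = (F_max−F_min)/2 = 432.5 N; F_m = (F_max+F_min)/2 = 1277.5 N
τ_a = K_W·8F_aD/(πd³) = 1.1926 × 158.54 = 189.08 MPa
τ_m = K_s·8F_mD/(πd³) = 1.0652 × 468.3 = 498.82 MPa
Goodman: 1/n_f = τ_a/S_se + τ_m/S_su = 189.08/433 + 498.82/1060 = 0.43667 + 0.47058 = 0.90725
n_f = 1/0.90725 = 1.102

1.10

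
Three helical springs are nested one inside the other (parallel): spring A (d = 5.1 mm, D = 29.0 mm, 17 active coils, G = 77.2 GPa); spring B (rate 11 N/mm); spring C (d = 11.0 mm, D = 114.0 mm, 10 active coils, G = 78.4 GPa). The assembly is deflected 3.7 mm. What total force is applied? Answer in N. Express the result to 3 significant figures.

135 N

k_A = Gd⁴/(8D³N_a) = (77.2×10³)(5.1⁴)/(8·29.0³·17) = 15.746 N/mm
k_C = Gd⁴/(8D³N_a) = (78.4×10³)(11.0⁴)/(8·114.0³·10) = 9.6846 N/mm
Parallel: k_eq = 15.746 + 11 + 9.6846 = 36.43 N/mm
F = k_eq·δ = 36.43·3.7 = 134.79 N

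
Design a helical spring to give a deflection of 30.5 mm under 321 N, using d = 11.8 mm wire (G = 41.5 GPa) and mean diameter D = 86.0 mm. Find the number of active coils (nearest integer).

Required rate k = F/δ = 321/30.5 = 10.525 N/mm
N_a = Gd⁴/(8D³k) = (41.5×10³ × 11.8⁴)/(8 × 86.0³ × 10.525)
    = 8.04593e+08 / 5.35538e+07 = 15.02 → 15 coils

15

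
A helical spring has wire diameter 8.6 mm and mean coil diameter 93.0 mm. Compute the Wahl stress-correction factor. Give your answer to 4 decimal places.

C = D/d = 93.0/8.6 = 10.8140
K_W = (4C−1)/(4C−4) + 0.615/C = 42.256/39.256 + 0.0569 = 1.1333

1.1333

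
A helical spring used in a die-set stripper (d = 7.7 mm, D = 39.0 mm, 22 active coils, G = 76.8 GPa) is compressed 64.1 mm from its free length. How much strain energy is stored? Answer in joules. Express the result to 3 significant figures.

k = Gd⁴/(8D³N_a) = (76.8×10³)(7.7⁴)/(8·39.0³·22) = 25.859 N/mm
U = ½kδ² = 0.5 × 25.859 × 64.1² = 53126 N·mm = 53.126 J

53.1 J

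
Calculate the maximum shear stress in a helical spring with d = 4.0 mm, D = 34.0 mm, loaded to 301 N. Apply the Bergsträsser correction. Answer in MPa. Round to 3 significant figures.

473 MPa

Spring index C = D/d = 34.0/4.0 = 8.5000
K_B = (4C+2)/(4C−3) = 36.000/31.000 = 1.1613
τ₀ = 8FD/(πd³) = 8·301·34.0/(π·4.0³) = 81872/201.06 = 407.2 MPa
τ_max = K·τ₀ = 1.1613 × 407.2 = 472.88 MPa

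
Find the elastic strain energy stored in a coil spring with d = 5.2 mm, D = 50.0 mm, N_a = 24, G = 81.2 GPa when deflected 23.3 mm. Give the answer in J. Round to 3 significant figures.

0.671 J

k = Gd⁴/(8D³N_a) = (81.2×10³)(5.2⁴)/(8·50.0³·24) = 2.4738 N/mm
U = ½kδ² = 0.5 × 2.4738 × 23.3² = 671.49 N·mm = 0.67149 J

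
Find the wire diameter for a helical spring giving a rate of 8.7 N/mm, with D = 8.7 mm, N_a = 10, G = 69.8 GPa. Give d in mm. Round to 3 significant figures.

d = (8D³N_a·k / G)^(1/4) = (8·8.7³·10·8.7 / (69.8×10³))^0.25
  = (6.5662)^0.25 = 1.6008 mm

1.60 mm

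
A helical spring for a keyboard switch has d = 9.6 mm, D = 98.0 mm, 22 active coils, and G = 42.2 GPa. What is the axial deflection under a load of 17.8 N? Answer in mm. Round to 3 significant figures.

k = Gd⁴/(8D³N_a) = (42.2×10³)(9.6⁴)/(8·98.0³·22) = 2.1637 N/mm
δ = F/k = 17.8 / 2.1637 = 8.2265 mm

8.23 mm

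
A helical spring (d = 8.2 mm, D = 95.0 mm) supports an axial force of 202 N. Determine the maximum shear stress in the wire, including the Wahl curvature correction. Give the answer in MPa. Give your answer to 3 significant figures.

99.6 MPa

Spring index C = D/d = 95.0/8.2 = 11.5854
K_W = (4C−1)/(4C−4) + 0.615/C = 45.341/42.341 + 0.0531 = 1.1239
τ₀ = 8FD/(πd³) = 8·202·95.0/(π·8.2³) = 153520/1732.2 = 88.629 MPa
τ_max = K·τ₀ = 1.1239 × 88.629 = 99.613 MPa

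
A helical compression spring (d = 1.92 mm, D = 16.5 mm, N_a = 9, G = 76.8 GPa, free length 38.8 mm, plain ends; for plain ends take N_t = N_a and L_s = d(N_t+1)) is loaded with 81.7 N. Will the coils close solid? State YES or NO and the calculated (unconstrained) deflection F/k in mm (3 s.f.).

k = Gd⁴/(8D³N_a) = (76.8×10³)(1.92⁴)/(8·16.5³·9) = 3.2269 N/mm
N_t = 9; L_s = 1.92·10 = 19.2 mm; δ_solid = L₀ − L_s = 38.8 − 19.2 = 19.6 mm
δ = F/k = 81.7/3.2269 = 25.319 mm
δ ≥ δ_solid → spring goes solid

YES, δ = 25.3 mm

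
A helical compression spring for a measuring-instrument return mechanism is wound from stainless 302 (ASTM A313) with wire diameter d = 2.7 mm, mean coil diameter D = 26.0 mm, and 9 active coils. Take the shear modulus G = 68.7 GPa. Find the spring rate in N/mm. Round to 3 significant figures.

k = Gd⁴/(8D³N_a) = (68.7×10³ × 2.7⁴) / (8 × 26.0³ × 9)
  = 3.651e+06 / 1.26547e+06 = 2.8851 N/mm

2.89 N/mm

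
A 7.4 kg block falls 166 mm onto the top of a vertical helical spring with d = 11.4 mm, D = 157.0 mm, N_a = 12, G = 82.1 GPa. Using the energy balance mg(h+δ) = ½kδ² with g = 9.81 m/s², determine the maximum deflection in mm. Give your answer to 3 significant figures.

k = Gd⁴/(8D³N_a) = (82.1×10³)(11.4⁴)/(8·157.0³·12) = 3.7324 N/mm
W = mg = 7.4 × 9.81 = 72.594 N
½kδ² − Wδ − Wh = 0 → δ = (W + √(W² + 2kWh))/k
δ = (72.594 + √(5269.9 + 89956.2))/3.7324 = (72.594 + 308.59)/3.7324 = 102.13 mm

102 mm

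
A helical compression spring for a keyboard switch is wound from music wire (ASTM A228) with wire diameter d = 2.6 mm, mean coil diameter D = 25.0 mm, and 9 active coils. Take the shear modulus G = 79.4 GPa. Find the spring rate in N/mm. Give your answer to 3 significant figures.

k = Gd⁴/(8D³N_a) = (79.4×10³ × 2.6⁴) / (8 × 25.0³ × 9)
  = 3.62839e+06 / 1.125e+06 = 3.2252 N/mm

3.23 N/mm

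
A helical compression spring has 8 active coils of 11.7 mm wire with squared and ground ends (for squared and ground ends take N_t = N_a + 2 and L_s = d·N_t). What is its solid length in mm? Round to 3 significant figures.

117 mm

squared and ground ends: N_t = N_a + 2 = 8 + 2 = 10
L_s = d·N_t = 11.7 × 10 = 117 mm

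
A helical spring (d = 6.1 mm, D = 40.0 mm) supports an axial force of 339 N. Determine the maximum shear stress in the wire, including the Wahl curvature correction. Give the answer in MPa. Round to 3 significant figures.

Spring index C = D/d = 40.0/6.1 = 6.5574
K_W = (4C−1)/(4C−4) + 0.615/C = 25.230/22.230 + 0.0938 = 1.2287
τ₀ = 8FD/(πd³) = 8·339·40.0/(π·6.1³) = 108480/713.08 = 152.13 MPa
τ_max = K·τ₀ = 1.2287 × 152.13 = 186.93 MPa

187 MPa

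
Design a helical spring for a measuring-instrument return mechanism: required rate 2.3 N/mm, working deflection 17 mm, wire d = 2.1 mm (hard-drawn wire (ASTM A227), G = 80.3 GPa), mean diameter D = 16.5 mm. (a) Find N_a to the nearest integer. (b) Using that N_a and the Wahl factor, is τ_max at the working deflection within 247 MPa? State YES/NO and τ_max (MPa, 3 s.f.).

N_a = Gd⁴/(8D³k) = (80.3×10³)(2.1⁴)/(8·16.5³·2.3) = 18.89 → N_a = 19
Actual rate k = Gd⁴/(8D³·19) = 2.2872 N/mm
Working load F = kδ = 2.2872·17 = 38.882 N
C = 16.5/2.1 = 7.8571; K_W = (4C−1)/(4C−4)+0.615/C = 1.1876
τ_max = K_W·8FD/(πd³) = 1.1876·176.41 = 209.51 MPa
τ_max ≤ 247 MPa → acceptable

(a) 19 coils; (b) YES, τ_max = 210 MPa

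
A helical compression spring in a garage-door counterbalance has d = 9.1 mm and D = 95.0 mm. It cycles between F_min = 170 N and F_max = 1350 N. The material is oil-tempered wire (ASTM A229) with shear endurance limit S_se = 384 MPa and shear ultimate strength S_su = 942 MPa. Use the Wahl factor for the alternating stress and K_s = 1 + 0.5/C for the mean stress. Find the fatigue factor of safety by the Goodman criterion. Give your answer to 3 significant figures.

1.20

C = D/d = 95.0/9.1 = 10.4396; K_W = (4C−1)/(4C−4)+0.615/C = 1.1384; K_s = 1+0.5/C = 1.0479
F_a = (F_max−F_min)/2 = 590 N; F_m = (F_max+F_min)/2 = 760 N
τ_a = K_W·8F_aD/(πd³) = 1.1384 × 189.41 = 215.61 MPa
τ_m = K_s·8F_mD/(πd³) = 1.0479 × 243.98 = 255.66 MPa
Goodman: 1/n_f = τ_a/S_se + τ_m/S_su = 215.61/384 + 255.66/942 = 0.56149 + 0.27141 = 0.8329
n_f = 1/0.8329 = 1.201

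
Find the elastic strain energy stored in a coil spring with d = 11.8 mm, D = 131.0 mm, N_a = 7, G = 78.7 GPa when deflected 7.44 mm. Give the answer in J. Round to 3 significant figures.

k = Gd⁴/(8D³N_a) = (78.7×10³)(11.8⁴)/(8·131.0³·7) = 12.12 N/mm
U = ½kδ² = 0.5 × 12.12 × 7.44² = 335.44 N·mm = 0.33544 J

0.335 J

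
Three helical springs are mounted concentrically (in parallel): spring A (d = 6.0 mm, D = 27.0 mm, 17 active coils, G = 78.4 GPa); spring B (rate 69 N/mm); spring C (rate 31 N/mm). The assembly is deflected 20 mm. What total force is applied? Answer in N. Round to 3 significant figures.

k_A = Gd⁴/(8D³N_a) = (78.4×10³)(6.0⁴)/(8·27.0³·17) = 37.957 N/mm
Parallel: k_eq = 37.957 + 69 + 31 = 137.96 N/mm
F = k_eq·δ = 137.96·20 = 2759.1 N

2760 N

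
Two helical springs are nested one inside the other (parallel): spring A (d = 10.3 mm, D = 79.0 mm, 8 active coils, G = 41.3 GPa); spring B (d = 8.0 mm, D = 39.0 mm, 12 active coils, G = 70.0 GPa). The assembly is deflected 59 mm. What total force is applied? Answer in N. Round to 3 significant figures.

k_A = Gd⁴/(8D³N_a) = (41.3×10³)(10.3⁴)/(8·79.0³·8) = 14.731 N/mm
k_B = Gd⁴/(8D³N_a) = (70.0×10³)(8.0⁴)/(8·39.0³·12) = 50.349 N/mm
Parallel: k_eq = 14.731 + 50.349 = 65.08 N/mm
F = k_eq·δ = 65.08·59 = 3839.7 N

3840 N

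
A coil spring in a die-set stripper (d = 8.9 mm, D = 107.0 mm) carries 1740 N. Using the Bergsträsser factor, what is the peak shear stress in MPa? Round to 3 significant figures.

Spring index C = D/d = 107.0/8.9 = 12.0225
K_B = (4C+2)/(4C−3) = 50.090/45.090 = 1.1109
τ₀ = 8FD/(πd³) = 8·1740·107.0/(π·8.9³) = 1.48944e+06/2214.7 = 672.52 MPa
τ_max = K·τ₀ = 1.1109 × 672.52 = 747.09 MPa

747 MPa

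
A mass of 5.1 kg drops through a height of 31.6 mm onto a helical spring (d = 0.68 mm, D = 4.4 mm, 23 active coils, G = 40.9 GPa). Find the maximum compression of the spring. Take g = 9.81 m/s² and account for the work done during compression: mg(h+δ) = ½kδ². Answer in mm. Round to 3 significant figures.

207 mm

k = Gd⁴/(8D³N_a) = (40.9×10³)(0.68⁴)/(8·4.4³·23) = 0.55793 N/mm
W = mg = 5.1 × 9.81 = 50.031 N
½kδ² − Wδ − Wh = 0 → δ = (W + √(W² + 2kWh))/k
δ = (50.031 + √(2503.1 + 1764.17))/0.55793 = (50.031 + 65.324)/0.55793 = 206.75 mm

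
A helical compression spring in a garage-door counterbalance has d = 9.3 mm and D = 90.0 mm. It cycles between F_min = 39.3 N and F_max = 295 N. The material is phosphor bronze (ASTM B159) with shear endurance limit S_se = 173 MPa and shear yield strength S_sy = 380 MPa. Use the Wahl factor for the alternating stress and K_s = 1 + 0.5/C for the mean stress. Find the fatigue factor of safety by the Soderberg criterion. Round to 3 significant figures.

C = D/d = 90.0/9.3 = 9.6774; K_W = (4C−1)/(4C−4)+0.615/C = 1.1500; K_s = 1+0.5/C = 1.0517
F_a = (F_max−F_min)/2 = 127.85 N; F_m = (F_max+F_min)/2 = 167.15 N
τ_a = K_W·8F_aD/(πd³) = 1.1500 × 36.428 = 41.891 MPa
τ_m = K_s·8F_mD/(πd³) = 1.0517 × 47.626 = 50.086 MPa
Soderberg: 1/n_f = τ_a/S_se + τ_m/S_sy = 41.891/173 + 50.086/380 = 0.24215 + 0.13181 = 0.37395
n_f = 1/0.37395 = 2.674

2.67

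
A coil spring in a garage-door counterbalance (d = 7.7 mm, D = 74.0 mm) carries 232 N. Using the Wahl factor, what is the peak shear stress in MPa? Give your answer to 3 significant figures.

Spring index C = D/d = 74.0/7.7 = 9.6104
K_W = (4C−1)/(4C−4) + 0.615/C = 37.442/34.442 + 0.0640 = 1.1511
τ₀ = 8FD/(πd³) = 8·232·74.0/(π·7.7³) = 137344/1434.2 = 95.761 MPa
τ_max = K·τ₀ = 1.1511 × 95.761 = 110.23 MPa

110 MPa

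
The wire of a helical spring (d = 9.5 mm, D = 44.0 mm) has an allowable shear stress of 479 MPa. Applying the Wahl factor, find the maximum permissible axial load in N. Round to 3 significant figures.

2740 N

C = D/d = 44.0/9.5 = 4.6316
K_W = (4C−1)/(4C−4) + 0.615/C = 17.526/14.526 + 0.1328 = 1.3393
τ_max = K·8FD/(πd³) → F_max = τ_allow·πd³/(8DK)
F_max = 479·π·9.5³/(8·44.0·1.3393) = 1.2902e+06/471.44 = 2736.7 N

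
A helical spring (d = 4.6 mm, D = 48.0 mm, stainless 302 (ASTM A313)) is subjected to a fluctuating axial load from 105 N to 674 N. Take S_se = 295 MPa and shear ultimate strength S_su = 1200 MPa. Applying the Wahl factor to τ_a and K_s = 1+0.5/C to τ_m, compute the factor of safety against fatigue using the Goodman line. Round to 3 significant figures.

0.554

C = D/d = 48.0/4.6 = 10.4348; K_W = (4C−1)/(4C−4)+0.615/C = 1.1384; K_s = 1+0.5/C = 1.0479
F_a = (F_max−F_min)/2 = 284.5 N; F_m = (F_max+F_min)/2 = 389.5 N
τ_a = K_W·8F_aD/(πd³) = 1.1384 × 357.26 = 406.72 MPa
τ_m = K_s·8F_mD/(πd³) = 1.0479 × 489.12 = 512.56 MPa
Goodman: 1/n_f = τ_a/S_se + τ_m/S_su = 406.72/295 + 512.56/1200 = 1.37872 + 0.42713 = 1.8058
n_f = 1/1.8058 = 0.5538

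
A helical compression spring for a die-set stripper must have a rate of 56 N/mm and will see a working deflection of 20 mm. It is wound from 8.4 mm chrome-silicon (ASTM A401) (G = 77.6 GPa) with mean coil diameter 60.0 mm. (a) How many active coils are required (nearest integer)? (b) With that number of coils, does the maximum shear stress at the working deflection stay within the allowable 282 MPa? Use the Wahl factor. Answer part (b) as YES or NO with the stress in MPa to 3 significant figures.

N_a = Gd⁴/(8D³k) = (77.6×10³)(8.4⁴)/(8·60.0³·56) = 3.993 → N_a = 4
Actual rate k = Gd⁴/(8D³·4) = 55.895 N/mm
Working load F = kδ = 55.895·20 = 1117.9 N
C = 60.0/8.4 = 7.1429; K_W = (4C−1)/(4C−4)+0.615/C = 1.2082
τ_max = K_W·8FD/(πd³) = 1.2082·288.18 = 348.17 MPa
τ_max > 282 MPa → exceeds allowable

(a) 4 coils; (b) NO, τ_max = 348 MPa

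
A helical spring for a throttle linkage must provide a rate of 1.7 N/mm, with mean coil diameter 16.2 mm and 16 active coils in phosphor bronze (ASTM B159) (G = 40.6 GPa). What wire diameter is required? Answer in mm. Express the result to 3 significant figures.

2.18 mm

d = (8D³N_a·k / G)^(1/4) = (8·16.2³·16·1.7 / (40.6×10³))^0.25
  = (22.787)^0.25 = 2.1848 mm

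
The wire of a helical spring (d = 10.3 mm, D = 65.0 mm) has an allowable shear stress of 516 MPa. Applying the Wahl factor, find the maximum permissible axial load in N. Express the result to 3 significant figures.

C = D/d = 65.0/10.3 = 6.3107
K_W = (4C−1)/(4C−4) + 0.615/C = 24.243/21.243 + 0.0975 = 1.2387
τ_max = K·8FD/(πd³) → F_max = τ_allow·πd³/(8DK)
F_max = 516·π·10.3³/(8·65.0·1.2387) = 1.7714e+06/644.11 = 2750.1 N

2750 N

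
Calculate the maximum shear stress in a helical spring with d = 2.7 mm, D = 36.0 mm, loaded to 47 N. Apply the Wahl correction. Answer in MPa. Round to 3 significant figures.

Spring index C = D/d = 36.0/2.7 = 13.3333
K_W = (4C−1)/(4C−4) + 0.615/C = 52.333/49.333 + 0.0461 = 1.1069
τ₀ = 8FD/(πd³) = 8·47·36.0/(π·2.7³) = 13536/61.836 = 218.9 MPa
τ_max = K·τ₀ = 1.1069 × 218.9 = 242.31 MPa

242 MPa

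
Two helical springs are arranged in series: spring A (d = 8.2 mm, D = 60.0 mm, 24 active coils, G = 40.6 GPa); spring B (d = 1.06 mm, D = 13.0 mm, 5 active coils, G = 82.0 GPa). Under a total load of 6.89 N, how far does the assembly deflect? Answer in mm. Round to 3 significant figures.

7.41 mm

k_A = Gd⁴/(8D³N_a) = (40.6×10³)(8.2⁴)/(8·60.0³·24) = 4.4262 N/mm
k_B = Gd⁴/(8D³N_a) = (82.0×10³)(1.06⁴)/(8·13.0³·5) = 1.178 N/mm
Series: 1/k_eq = 1/4.4262 + 1/1.178 = 1.0748; k_eq = 0.93039 N/mm
δ = F/k_eq = 6.89/0.93039 = 7.4055 mm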